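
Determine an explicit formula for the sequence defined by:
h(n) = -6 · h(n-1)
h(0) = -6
Pure geometric recurrence with ratio -6.
By induction h(n) = h(0) · (-6)^n = - 6 \left(-6\right)^{n}.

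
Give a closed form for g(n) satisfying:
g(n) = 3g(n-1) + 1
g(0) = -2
First-order linear non-homogeneous.
Homogeneous solution: g_h(n) = A·(3)^n.
Try constant particular solution g_p = K: K = 3K + 1 ⇒ K = - \frac{1}{2}.
General: g(n) = A·(3)^n - \frac{1}{2}.
Apply g(0) = -2: A - \frac{1}{2} = -2 ⇒ A = - \frac{3}{2}.
So g(n) = - \frac{3 \cdot 3^{n}}{2} - \frac{1}{2}.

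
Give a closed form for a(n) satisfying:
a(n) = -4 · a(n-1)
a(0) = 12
Pure geometric recurrence with ratio -4.
By induction a(n) = a(0) · (-4)^n = 12 \left(-4\right)^{n}.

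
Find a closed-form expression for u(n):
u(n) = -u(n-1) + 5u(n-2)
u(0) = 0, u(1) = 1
Characteristic equation: x² + x - 5 = 0.
Discriminant Δ = (-1)² + 4·(5) = 21.
Roots r₁,₂ = (-1 ± √21)/2, so r₁ = - \frac{1}{2} + \frac{\sqrt{21}}{2}, r₂ = - \frac{\sqrt{21}}{2} - \frac{1}{2}.
General solution: u(n) = A·r₁^n + B·r₂^n.
From the initial conditions, A + B = 0 and r₁A + r₂B = 1.
Since r₁ - r₂ = √21: A = (1 - (0)r₂)/√21 = \frac{\sqrt{21}}{21}, and B = 0 - A = - \frac{\sqrt{21}}{21}.
So u(n) = \left(\frac{\sqrt{21}}{21}\right)\left(- \frac{1}{2} + \frac{\sqrt{21}}{2}\right)^n + \left(- \frac{\sqrt{21}}{21}\right)\left(- \frac{\sqrt{21}}{2} - \frac{1}{2}\right)^n.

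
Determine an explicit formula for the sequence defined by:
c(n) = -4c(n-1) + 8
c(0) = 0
First-order linear non-homogeneous.
Homogeneous solution: c_h(n) = A·(-4)^n.
Try constant particular solution c_p = K: K = -4K + 8 ⇒ K = \frac{8}{5}.
General: c(n) = A·(-4)^n + \frac{8}{5}.
Apply c(0) = 0: A + \frac{8}{5} = 0 ⇒ A = - \frac{8}{5}.
So c(n) = \frac{8}{5} - \frac{8 \left(-4\right)^{n}}{5}.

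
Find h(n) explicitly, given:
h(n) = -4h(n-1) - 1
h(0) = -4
First-order linear non-homogeneous.
Homogeneous solution: h_h(n) = A·(-4)^n.
Try constant particular solution h_p = K: K = -4K - 1 ⇒ K = - \frac{1}{5}.
General: h(n) = A·(-4)^n - \frac{1}{5}.
Apply h(0) = -4: A - \frac{1}{5} = -4 ⇒ A = - \frac{19}{5}.
So h(n) = - \frac{19 \left(-4\right)^{n}}{5} - \frac{1}{5}.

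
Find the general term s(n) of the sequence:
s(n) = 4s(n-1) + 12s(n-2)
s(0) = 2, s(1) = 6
Characteristic equation: x² - 4x - 12 = 0, which factors as (x - (-2))(x - (6)) = 0.
Roots r₁ = -2, r₂ = 6 (distinct).
General solution: s(n) = A·(-2)^n + B·(6)^n.
From s(0) = 2: A + B = 2.
From s(1) = 6: -2A + 6B = 6.
Solving: A = \frac{3}{4}, B = \frac{5}{4}.
So s(n) = \frac{3 \left(-2\right)^{n}}{4} + \frac{5 \cdot 6^{n}}{4}.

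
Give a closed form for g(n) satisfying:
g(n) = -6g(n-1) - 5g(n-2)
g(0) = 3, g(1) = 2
Characteristic equation: x² + 6x + 5 = 0, which factors as (x - (-1))(x - (-5)) = 0.
Roots r₁ = -1, r₂ = -5 (distinct).
General solution: g(n) = A·(-1)^n + B·(-5)^n.
From g(0) = 3: A + B = 3.
From g(1) = 2: -A - 5B = 2.
Solving: A = \frac{17}{4}, B = - \frac{5}{4}.
So g(n) = \frac{17 \left(-1\right)^{n}}{4} - \frac{5 \left(-5\right)^{n}}{4}.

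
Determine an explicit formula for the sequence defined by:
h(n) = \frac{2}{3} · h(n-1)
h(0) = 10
Pure geometric recurrence with ratio \frac{2}{3}.
By induction h(n) = h(0) · (\frac{2}{3})^n = 10 \left(\frac{2}{3}\right)^{n}.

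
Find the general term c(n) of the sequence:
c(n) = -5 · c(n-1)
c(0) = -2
Pure geometric recurrence with ratio -5.
By induction c(n) = c(0) · (-5)^n = - 2 \left(-5\right)^{n}.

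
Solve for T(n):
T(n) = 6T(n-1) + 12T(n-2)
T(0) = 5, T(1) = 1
Characteristic equation: x² - 6x - 12 = 0.
Discriminant Δ = (6)² + 4·(12) = 84.
Roots r₁,₂ = (6 ± √84)/2, so r₁ = 3 + \sqrt{21}, r₂ = 3 - \sqrt{21}.
General solution: T(n) = A·r₁^n + B·r₂^n.
From the initial conditions, A + B = 5 and r₁A + r₂B = 1.
Since r₁ - r₂ = √84: A = (1 - (5)r₂)/√84 = \frac{5}{2} - \frac{\sqrt{21}}{3}, and B = 5 - A = \frac{\sqrt{21}}{3} + \frac{5}{2}.
So T(n) = \left(\frac{5}{2} - \frac{\sqrt{21}}{3}\right)\left(3 + \sqrt{21}\right)^n + \left(\frac{\sqrt{21}}{3} + \frac{5}{2}\right)\left(3 - \sqrt{21}\right)^n.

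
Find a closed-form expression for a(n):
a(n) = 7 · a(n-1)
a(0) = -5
Pure geometric recurrence with ratio 7.
By induction a(n) = a(0) · (7)^n = - 5 \cdot 7^{n}.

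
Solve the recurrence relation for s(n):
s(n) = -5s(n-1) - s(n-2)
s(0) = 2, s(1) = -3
Characteristic equation: x² + 5x + 1 = 0.
Discriminant Δ = (-5)² + 4·(-1) = 21.
Roots r₁,₂ = (-5 ± √21)/2, so r₁ = - \frac{5}{2} + \frac{\sqrt{21}}{2}, r₂ = - \frac{5}{2} - \frac{\sqrt{21}}{2}.
General solution: s(n) = A·r₁^n + B·r₂^n.
From the initial conditions, A + B = 2 and r₁A + r₂B = -3.
Since r₁ - r₂ = √21: A = (-3 - (2)r₂)/√21 = \frac{2 \sqrt{21}}{21} + 1, and B = 2 - A = 1 - \frac{2 \sqrt{21}}{21}.
So s(n) = \left(\frac{2 \sqrt{21}}{21} + 1\right)\left(- \frac{5}{2} + \frac{\sqrt{21}}{2}\right)^n + \left(1 - \frac{2 \sqrt{21}}{21}\right)\left(- \frac{5}{2} - \frac{\sqrt{21}}{2}\right)^n.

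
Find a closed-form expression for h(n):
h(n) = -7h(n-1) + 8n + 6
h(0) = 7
First-order linear with linear forcing.
Homogeneous solution: h_h(n) = A·(-7)^n.
Try particular h_p(n) = pn + q. Substituting:
  pn + q = -7(p(n-1) + q) + 8n + 6.
Matching the n-coefficient: p = -7p + 8 ⇒ p = 1.
Matching constants: q = 7p - 7q + 6 ⇒ q = \frac{13}{8}.
General: h(n) = A·(-7)^n + n + \frac{13}{8}.
Apply h(0) = 7: A + \frac{13}{8} = 7 ⇒ A = \frac{43}{8}.
So h(n) = \frac{43 \left(-7\right)^{n}}{8} + n + \frac{13}{8}.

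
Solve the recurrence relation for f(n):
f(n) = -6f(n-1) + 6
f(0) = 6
First-order linear non-homogeneous.
Homogeneous solution: f_h(n) = A·(-6)^n.
Try constant particular solution f_p = K: K = -6K + 6 ⇒ K = \frac{6}{7}.
General: f(n) = A·(-6)^n + \frac{6}{7}.
Apply f(0) = 6: A + \frac{6}{7} = 6 ⇒ A = \frac{36}{7}.
So f(n) = \frac{36 \left(-6\right)^{n}}{7} + \frac{6}{7}.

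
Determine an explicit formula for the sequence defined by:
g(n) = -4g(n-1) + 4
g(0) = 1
First-order linear non-homogeneous.
Homogeneous solution: g_h(n) = A·(-4)^n.
Try constant particular solution g_p = K: K = -4K + 4 ⇒ K = \frac{4}{5}.
General: g(n) = A·(-4)^n + \frac{4}{5}.
Apply g(0) = 1: A + \frac{4}{5} = 1 ⇒ A = \frac{1}{5}.
So g(n) = \frac{\left(-4\right)^{n}}{5} + \frac{4}{5}.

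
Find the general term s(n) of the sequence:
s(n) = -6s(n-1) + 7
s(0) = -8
First-order linear non-homogeneous.
Homogeneous solution: s_h(n) = A·(-6)^n.
Try constant particular solution s_p = K: K = -6K + 7 ⇒ K = 1.
General: s(n) = A·(-6)^n + 1.
Apply s(0) = -8: A + 1 = -8 ⇒ A = -9.
So s(n) = 1 - 9 \left(-6\right)^{n}.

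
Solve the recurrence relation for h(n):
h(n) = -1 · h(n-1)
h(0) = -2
Pure geometric recurrence with ratio -1.
By induction h(n) = h(0) · (-1)^n = - 2 \left(-1\right)^{n}.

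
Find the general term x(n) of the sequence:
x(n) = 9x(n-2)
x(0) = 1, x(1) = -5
Characteristic equation: x² - 9 = 0, which factors as (x - (-3))(x - (3)) = 0.
Roots r₁ = -3, r₂ = 3 (distinct).
General solution: x(n) = A·(-3)^n + B·(3)^n.
From x(0) = 1: A + B = 1.
From x(1) = -5: -3A + 3B = -5.
Solving: A = \frac{4}{3}, B = - \frac{1}{3}.
So x(n) = \frac{4 \left(-3\right)^{n}}{3} - \frac{3^{n}}{3}.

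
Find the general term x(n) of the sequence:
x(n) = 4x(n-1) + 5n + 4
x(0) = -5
First-order linear with linear forcing.
Homogeneous solution: x_h(n) = A·(4)^n.
Try particular x_p(n) = pn + q. Substituting:
  pn + q = 4(p(n-1) + q) + 5n + 4.
Matching the n-coefficient: p = 4p + 5 ⇒ p = - \frac{5}{3}.
Matching constants: q = -4p + 4q + 4 ⇒ q = - \frac{32}{9}.
General: x(n) = A·(4)^n - \frac{5 n}{3} - \frac{32}{9}.
Apply x(0) = -5: A - \frac{32}{9} = -5 ⇒ A = - \frac{13}{9}.
So x(n) = - \frac{13 \cdot 4^{n}}{9} - \frac{5 n}{3} - \frac{32}{9}.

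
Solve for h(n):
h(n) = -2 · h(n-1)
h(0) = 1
Pure geometric recurrence with ratio -2.
By induction h(n) = h(0) · (-2)^n = \left(-2\right)^{n}.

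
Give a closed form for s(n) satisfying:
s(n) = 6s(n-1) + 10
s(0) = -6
First-order linear non-homogeneous.
Homogeneous solution: s_h(n) = A·(6)^n.
Try constant particular solution s_p = K: K = 6K + 10 ⇒ K = -2.
General: s(n) = A·(6)^n - 2.
Apply s(0) = -6: A - 2 = -6 ⇒ A = -4.
So s(n) = - 4 \cdot 6^{n} - 2.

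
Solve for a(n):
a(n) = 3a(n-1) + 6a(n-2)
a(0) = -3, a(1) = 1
Characteristic equation: x² - 3x - 6 = 0.
Discriminant Δ = (3)² + 4·(6) = 33.
Roots r₁,₂ = (3 ± √33)/2, so r₁ = \frac{3}{2} + \frac{\sqrt{33}}{2}, r₂ = \frac{3}{2} - \frac{\sqrt{33}}{2}.
General solution: a(n) = A·r₁^n + B·r₂^n.
From the initial conditions, A + B = -3 and r₁A + r₂B = 1.
Since r₁ - r₂ = √33: A = (1 - (-3)r₂)/√33 = - \frac{3}{2} + \frac{\sqrt{33}}{6}, and B = -3 - A = - \frac{3}{2} - \frac{\sqrt{33}}{6}.
So a(n) = \left(- \frac{3}{2} + \frac{\sqrt{33}}{6}\right)\left(\frac{3}{2} + \frac{\sqrt{33}}{2}\right)^n + \left(- \frac{3}{2} - \frac{\sqrt{33}}{6}\right)\left(\frac{3}{2} - \frac{\sqrt{33}}{2}\right)^n.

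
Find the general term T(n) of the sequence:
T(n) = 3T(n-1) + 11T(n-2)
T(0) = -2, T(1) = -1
Characteristic equation: x² - 3x - 11 = 0.
Discriminant Δ = (3)² + 4·(11) = 53.
Roots r₁,₂ = (3 ± √53)/2, so r₁ = \frac{3}{2} + \frac{\sqrt{53}}{2}, r₂ = \frac{3}{2} - \frac{\sqrt{53}}{2}.
General solution: T(n) = A·r₁^n + B·r₂^n.
From the initial conditions, A + B = -2 and r₁A + r₂B = -1.
Since r₁ - r₂ = √53: A = (-1 - (-2)r₂)/√53 = -1 + \frac{2 \sqrt{53}}{53}, and B = -2 - A = -1 - \frac{2 \sqrt{53}}{53}.
So T(n) = \left(-1 + \frac{2 \sqrt{53}}{53}\right)\left(\frac{3}{2} + \frac{\sqrt{53}}{2}\right)^n + \left(-1 - \frac{2 \sqrt{53}}{53}\right)\left(\frac{3}{2} - \frac{\sqrt{53}}{2}\right)^n.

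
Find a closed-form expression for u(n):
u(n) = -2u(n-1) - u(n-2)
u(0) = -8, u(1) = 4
Characteristic equation: x² + 2x + 1 = 0, which is (x - (-1))².
Repeated root r = -1.
General solution: u(n) = (A + Bn)·(-1)^n.
From u(0) = -8: A = -8.
From u(1) = 4: (A + B)·(-1) = 4 ⇒ B = 4.
So u(n) = \left(4 n - 8\right) \cdot (-1)^n.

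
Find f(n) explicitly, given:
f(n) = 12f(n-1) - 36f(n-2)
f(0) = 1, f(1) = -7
Characteristic equation: x² - 12x + 36 = 0, which is (x - (6))².
Repeated root r = 6.
General solution: f(n) = (A + Bn)·(6)^n.
From f(0) = 1: A = 1.
From f(1) = -7: (A + B)·(6) = -7 ⇒ B = - \frac{13}{6}.
So f(n) = \left(1 - \frac{13 n}{6}\right) \cdot (6)^n.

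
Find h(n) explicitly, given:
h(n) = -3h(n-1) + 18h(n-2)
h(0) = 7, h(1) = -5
Characteristic equation: x² + 3x - 18 = 0, which factors as (x - (3))(x - (-6)) = 0.
Roots r₁ = 3, r₂ = -6 (distinct).
General solution: h(n) = A·(3)^n + B·(-6)^n.
From h(0) = 7: A + B = 7.
From h(1) = -5: 3A - 6B = -5.
Solving: A = \frac{37}{9}, B = \frac{26}{9}.
So h(n) = \frac{26 \left(-6\right)^{n}}{9} + \frac{37 \cdot 3^{n}}{9}.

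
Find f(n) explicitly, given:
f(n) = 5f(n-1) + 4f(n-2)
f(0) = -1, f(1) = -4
Characteristic equation: x² - 5x - 4 = 0.
Discriminant Δ = (5)² + 4·(4) = 41.
Roots r₁,₂ = (5 ± √41)/2, so r₁ = \frac{5}{2} + \frac{\sqrt{41}}{2}, r₂ = \frac{5}{2} - \frac{\sqrt{41}}{2}.
General solution: f(n) = A·r₁^n + B·r₂^n.
From the initial conditions, A + B = -1 and r₁A + r₂B = -4.
Since r₁ - r₂ = √41: A = (-4 - (-1)r₂)/√41 = - \frac{1}{2} - \frac{3 \sqrt{41}}{82}, and B = -1 - A = - \frac{1}{2} + \frac{3 \sqrt{41}}{82}.
So f(n) = \left(- \frac{1}{2} - \frac{3 \sqrt{41}}{82}\right)\left(\frac{5}{2} + \frac{\sqrt{41}}{2}\right)^n + \left(- \frac{1}{2} + \frac{3 \sqrt{41}}{82}\right)\left(\frac{5}{2} - \frac{\sqrt{41}}{2}\right)^n.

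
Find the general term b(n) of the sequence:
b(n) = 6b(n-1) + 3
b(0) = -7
First-order linear non-homogeneous.
Homogeneous solution: b_h(n) = A·(6)^n.
Try constant particular solution b_p = K: K = 6K + 3 ⇒ K = - \frac{3}{5}.
General: b(n) = A·(6)^n - \frac{3}{5}.
Apply b(0) = -7: A - \frac{3}{5} = -7 ⇒ A = - \frac{32}{5}.
So b(n) = - \frac{32 \cdot 6^{n}}{5} - \frac{3}{5}.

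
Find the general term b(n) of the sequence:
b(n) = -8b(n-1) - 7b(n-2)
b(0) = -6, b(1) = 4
Characteristic equation: x² + 8x + 7 = 0, which factors as (x - (-7))(x - (-1)) = 0.
Roots r₁ = -7, r₂ = -1 (distinct).
General solution: b(n) = A·(-7)^n + B·(-1)^n.
From b(0) = -6: A + B = -6.
From b(1) = 4: -7A - B = 4.
Solving: A = \frac{1}{3}, B = - \frac{19}{3}.
So b(n) = - \frac{19 \left(-1\right)^{n}}{3} + \frac{\left(-7\right)^{n}}{3}.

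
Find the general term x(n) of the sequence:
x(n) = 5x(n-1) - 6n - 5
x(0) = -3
First-order linear with linear forcing.
Homogeneous solution: x_h(n) = A·(5)^n.
Try particular x_p(n) = pn + q. Substituting:
  pn + q = 5(p(n-1) + q) - 6n - 5.
Matching the n-coefficient: p = 5p - 6 ⇒ p = \frac{3}{2}.
Matching constants: q = -5p + 5q - 5 ⇒ q = \frac{25}{8}.
General: x(n) = A·(5)^n + \frac{3 n}{2} + \frac{25}{8}.
Apply x(0) = -3: A + \frac{25}{8} = -3 ⇒ A = - \frac{49}{8}.
So x(n) = - \frac{49 \cdot 5^{n}}{8} + \frac{3 n}{2} + \frac{25}{8}.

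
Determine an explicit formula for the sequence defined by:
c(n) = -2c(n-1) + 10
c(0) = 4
First-order linear non-homogeneous.
Homogeneous solution: c_h(n) = A·(-2)^n.
Try constant particular solution c_p = K: K = -2K + 10 ⇒ K = \frac{10}{3}.
General: c(n) = A·(-2)^n + \frac{10}{3}.
Apply c(0) = 4: A + \frac{10}{3} = 4 ⇒ A = \frac{2}{3}.
So c(n) = \frac{2 \left(-2\right)^{n}}{3} + \frac{10}{3}.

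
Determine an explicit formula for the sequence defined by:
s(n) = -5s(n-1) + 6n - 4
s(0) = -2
First-order linear with linear forcing.
Homogeneous solution: s_h(n) = A·(-5)^n.
Try particular s_p(n) = pn + q. Substituting:
  pn + q = -5(p(n-1) + q) + 6n - 4.
Matching the n-coefficient: p = -5p + 6 ⇒ p = 1.
Matching constants: q = 5p - 5q - 4 ⇒ q = \frac{1}{6}.
General: s(n) = A·(-5)^n + n + \frac{1}{6}.
Apply s(0) = -2: A + \frac{1}{6} = -2 ⇒ A = - \frac{13}{6}.
So s(n) = - \frac{13 \left(-5\right)^{n}}{6} + n + \frac{1}{6}.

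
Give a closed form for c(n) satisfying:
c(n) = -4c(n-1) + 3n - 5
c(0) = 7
First-order linear with linear forcing.
Homogeneous solution: c_h(n) = A·(-4)^n.
Try particular c_p(n) = pn + q. Substituting:
  pn + q = -4(p(n-1) + q) + 3n - 5.
Matching the n-coefficient: p = -4p + 3 ⇒ p = \frac{3}{5}.
Matching constants: q = 4p - 4q - 5 ⇒ q = - \frac{13}{25}.
General: c(n) = A·(-4)^n + \frac{3 n}{5} - \frac{13}{25}.
Apply c(0) = 7: A - \frac{13}{25} = 7 ⇒ A = \frac{188}{25}.
So c(n) = \frac{188 \left(-4\right)^{n}}{25} + \frac{3 n}{5} - \frac{13}{25}.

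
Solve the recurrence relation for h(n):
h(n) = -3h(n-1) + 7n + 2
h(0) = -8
First-order linear with linear forcing.
Homogeneous solution: h_h(n) = A·(-3)^n.
Try particular h_p(n) = pn + q. Substituting:
  pn + q = -3(p(n-1) + q) + 7n + 2.
Matching the n-coefficient: p = -3p + 7 ⇒ p = \frac{7}{4}.
Matching constants: q = 3p - 3q + 2 ⇒ q = \frac{29}{16}.
General: h(n) = A·(-3)^n + \frac{7 n}{4} + \frac{29}{16}.
Apply h(0) = -8: A + \frac{29}{16} = -8 ⇒ A = - \frac{157}{16}.
So h(n) = - \frac{157 \left(-3\right)^{n}}{16} + \frac{7 n}{4} + \frac{29}{16}.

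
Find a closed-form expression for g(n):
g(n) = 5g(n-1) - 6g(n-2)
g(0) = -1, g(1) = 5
Characteristic equation: x² - 5x + 6 = 0, which factors as (x - (3))(x - (2)) = 0.
Roots r₁ = 3, r₂ = 2 (distinct).
General solution: g(n) = A·(3)^n + B·(2)^n.
From g(0) = -1: A + B = -1.
From g(1) = 5: 3A + 2B = 5.
Solving: A = 7, B = -8.
So g(n) = - 8 \cdot 2^{n} + 7 \cdot 3^{n}.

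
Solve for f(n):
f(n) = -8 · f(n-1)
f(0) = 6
Pure geometric recurrence with ratio -8.
By induction f(n) = f(0) · (-8)^n = 6 \left(-8\right)^{n}.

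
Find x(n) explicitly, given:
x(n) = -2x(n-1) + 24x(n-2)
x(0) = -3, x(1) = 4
Characteristic equation: x² + 2x - 24 = 0, which factors as (x - (-6))(x - (4)) = 0.
Roots r₁ = -6, r₂ = 4 (distinct).
General solution: x(n) = A·(-6)^n + B·(4)^n.
From x(0) = -3: A + B = -3.
From x(1) = 4: -6A + 4B = 4.
Solving: A = - \frac{8}{5}, B = - \frac{7}{5}.
So x(n) = - \frac{8 \left(-6\right)^{n}}{5} - \frac{7 \cdot 4^{n}}{5}.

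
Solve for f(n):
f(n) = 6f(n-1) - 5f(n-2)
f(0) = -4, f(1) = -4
Characteristic equation: x² - 6x + 5 = 0, which factors as (x - (5))(x - (1)) = 0.
Roots r₁ = 5, r₂ = 1 (distinct).
General solution: f(n) = A·(5)^n + B·(1)^n.
From f(0) = -4: A + B = -4.
From f(1) = -4: 5A + B = -4.
Solving: A = 0, B = -4.
So f(n) = -4.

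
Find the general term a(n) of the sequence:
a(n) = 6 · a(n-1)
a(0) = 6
Pure geometric recurrence with ratio 6.
By induction a(n) = a(0) · (6)^n = 6 \cdot 6^{n}.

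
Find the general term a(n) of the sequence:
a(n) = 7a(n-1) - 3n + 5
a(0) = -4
First-order linear with linear forcing.
Homogeneous solution: a_h(n) = A·(7)^n.
Try particular a_p(n) = pn + q. Substituting:
  pn + q = 7(p(n-1) + q) - 3n + 5.
Matching the n-coefficient: p = 7p - 3 ⇒ p = \frac{1}{2}.
Matching constants: q = -7p + 7q + 5 ⇒ q = - \frac{1}{4}.
General: a(n) = A·(7)^n + \frac{n}{2} - \frac{1}{4}.
Apply a(0) = -4: A - \frac{1}{4} = -4 ⇒ A = - \frac{15}{4}.
So a(n) = - \frac{15 \cdot 7^{n}}{4} + \frac{n}{2} - \frac{1}{4}.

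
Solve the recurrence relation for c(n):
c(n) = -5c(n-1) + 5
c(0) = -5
First-order linear non-homogeneous.
Homogeneous solution: c_h(n) = A·(-5)^n.
Try constant particular solution c_p = K: K = -5K + 5 ⇒ K = \frac{5}{6}.
General: c(n) = A·(-5)^n + \frac{5}{6}.
Apply c(0) = -5: A + \frac{5}{6} = -5 ⇒ A = - \frac{35}{6}.
So c(n) = \frac{5}{6} - \frac{35 \left(-5\right)^{n}}{6}.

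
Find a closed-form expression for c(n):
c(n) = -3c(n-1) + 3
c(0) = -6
First-order linear non-homogeneous.
Homogeneous solution: c_h(n) = A·(-3)^n.
Try constant particular solution c_p = K: K = -3K + 3 ⇒ K = \frac{3}{4}.
General: c(n) = A·(-3)^n + \frac{3}{4}.
Apply c(0) = -6: A + \frac{3}{4} = -6 ⇒ A = - \frac{27}{4}.
So c(n) = \frac{3}{4} - \frac{27 \left(-3\right)^{n}}{4}.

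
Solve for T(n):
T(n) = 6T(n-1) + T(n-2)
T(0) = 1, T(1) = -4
Characteristic equation: x² - 6x - 1 = 0.
Discriminant Δ = (6)² + 4·(1) = 40.
Roots r₁,₂ = (6 ± √40)/2, so r₁ = 3 + \sqrt{10}, r₂ = 3 - \sqrt{10}.
General solution: T(n) = A·r₁^n + B·r₂^n.
From the initial conditions, A + B = 1 and r₁A + r₂B = -4.
Since r₁ - r₂ = √40: A = (-4 - (1)r₂)/√40 = \frac{1}{2} - \frac{7 \sqrt{10}}{20}, and B = 1 - A = \frac{1}{2} + \frac{7 \sqrt{10}}{20}.
So T(n) = \left(\frac{1}{2} - \frac{7 \sqrt{10}}{20}\right)\left(3 + \sqrt{10}\right)^n + \left(\frac{1}{2} + \frac{7 \sqrt{10}}{20}\right)\left(3 - \sqrt{10}\right)^n.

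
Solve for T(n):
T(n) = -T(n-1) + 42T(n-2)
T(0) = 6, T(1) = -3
Characteristic equation: x² + x - 42 = 0, which factors as (x - (6))(x - (-7)) = 0.
Roots r₁ = 6, r₂ = -7 (distinct).
General solution: T(n) = A·(6)^n + B·(-7)^n.
From T(0) = 6: A + B = 6.
From T(1) = -3: 6A - 7B = -3.
Solving: A = 3, B = 3.
So T(n) = 3 \left(-7\right)^{n} + 3 \cdot 6^{n}.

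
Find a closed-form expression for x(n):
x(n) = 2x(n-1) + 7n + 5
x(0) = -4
First-order linear with linear forcing.
Homogeneous solution: x_h(n) = A·(2)^n.
Try particular x_p(n) = pn + q. Substituting:
  pn + q = 2(p(n-1) + q) + 7n + 5.
Matching the n-coefficient: p = 2p + 7 ⇒ p = -7.
Matching constants: q = -2p + 2q + 5 ⇒ q = -19.
General: x(n) = A·(2)^n - 7 n - 19.
Apply x(0) = -4: A - 19 = -4 ⇒ A = 15.
So x(n) = 15 \cdot 2^{n} - 7 n - 19.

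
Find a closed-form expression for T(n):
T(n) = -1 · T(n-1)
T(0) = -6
Pure geometric recurrence with ratio -1.
By induction T(n) = T(0) · (-1)^n = - 6 \left(-1\right)^{n}.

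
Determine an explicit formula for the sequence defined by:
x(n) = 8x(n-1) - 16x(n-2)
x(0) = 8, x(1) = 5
Characteristic equation: x² - 8x + 16 = 0, which is (x - (4))².
Repeated root r = 4.
General solution: x(n) = (A + Bn)·(4)^n.
From x(0) = 8: A = 8.
From x(1) = 5: (A + B)·(4) = 5 ⇒ B = - \frac{27}{4}.
So x(n) = \left(8 - \frac{27 n}{4}\right) \cdot (4)^n.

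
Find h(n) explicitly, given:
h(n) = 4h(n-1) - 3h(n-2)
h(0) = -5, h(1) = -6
Characteristic equation: x² - 4x + 3 = 0, which factors as (x - (3))(x - (1)) = 0.
Roots r₁ = 3, r₂ = 1 (distinct).
General solution: h(n) = A·(3)^n + B·(1)^n.
From h(0) = -5: A + B = -5.
From h(1) = -6: 3A + B = -6.
Solving: A = - \frac{1}{2}, B = - \frac{9}{2}.
So h(n) = - \frac{3^{n}}{2} - \frac{9}{2}.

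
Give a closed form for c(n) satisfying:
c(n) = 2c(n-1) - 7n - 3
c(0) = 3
First-order linear with linear forcing.
Homogeneous solution: c_h(n) = A·(2)^n.
Try particular c_p(n) = pn + q. Substituting:
  pn + q = 2(p(n-1) + q) - 7n - 3.
Matching the n-coefficient: p = 2p - 7 ⇒ p = 7.
Matching constants: q = -2p + 2q - 3 ⇒ q = 17.
General: c(n) = A·(2)^n + 7 n + 17.
Apply c(0) = 3: A + 17 = 3 ⇒ A = -14.
So c(n) = - 14 \cdot 2^{n} + 7 n + 17.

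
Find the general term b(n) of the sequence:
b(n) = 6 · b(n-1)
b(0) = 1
Pure geometric recurrence with ratio 6.
By induction b(n) = b(0) · (6)^n = 6^{n}.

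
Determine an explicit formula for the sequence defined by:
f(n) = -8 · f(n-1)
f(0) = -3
Pure geometric recurrence with ratio -8.
By induction f(n) = f(0) · (-8)^n = - 3 \left(-8\right)^{n}.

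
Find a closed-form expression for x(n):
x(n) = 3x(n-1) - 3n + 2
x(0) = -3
First-order linear with linear forcing.
Homogeneous solution: x_h(n) = A·(3)^n.
Try particular x_p(n) = pn + q. Substituting:
  pn + q = 3(p(n-1) + q) - 3n + 2.
Matching the n-coefficient: p = 3p - 3 ⇒ p = \frac{3}{2}.
Matching constants: q = -3p + 3q + 2 ⇒ q = \frac{5}{4}.
General: x(n) = A·(3)^n + \frac{3 n}{2} + \frac{5}{4}.
Apply x(0) = -3: A + \frac{5}{4} = -3 ⇒ A = - \frac{17}{4}.
So x(n) = - \frac{17 \cdot 3^{n}}{4} + \frac{3 n}{2} + \frac{5}{4}.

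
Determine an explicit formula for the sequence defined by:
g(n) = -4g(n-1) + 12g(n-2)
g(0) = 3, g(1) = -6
Characteristic equation: x² + 4x - 12 = 0, which factors as (x - (2))(x - (-6)) = 0.
Roots r₁ = 2, r₂ = -6 (distinct).
General solution: g(n) = A·(2)^n + B·(-6)^n.
From g(0) = 3: A + B = 3.
From g(1) = -6: 2A - 6B = -6.
Solving: A = \frac{3}{2}, B = \frac{3}{2}.
So g(n) = \frac{3 \left(-6\right)^{n}}{2} + \frac{3 \cdot 2^{n}}{2}.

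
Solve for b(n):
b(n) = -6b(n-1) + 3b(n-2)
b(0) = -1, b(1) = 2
Characteristic equation: x² + 6x - 3 = 0.
Discriminant Δ = (-6)² + 4·(3) = 48.
Roots r₁,₂ = (-6 ± √48)/2, so r₁ = -3 + 2 \sqrt{3}, r₂ = - 2 \sqrt{3} - 3.
General solution: b(n) = A·r₁^n + B·r₂^n.
From the initial conditions, A + B = -1 and r₁A + r₂B = 2.
Since r₁ - r₂ = √48: A = (2 - (-1)r₂)/√48 = - \frac{1}{2} - \frac{\sqrt{3}}{12}, and B = -1 - A = - \frac{1}{2} + \frac{\sqrt{3}}{12}.
So b(n) = \left(- \frac{1}{2} - \frac{\sqrt{3}}{12}\right)\left(-3 + 2 \sqrt{3}\right)^n + \left(- \frac{1}{2} + \frac{\sqrt{3}}{12}\right)\left(- 2 \sqrt{3} - 3\right)^n.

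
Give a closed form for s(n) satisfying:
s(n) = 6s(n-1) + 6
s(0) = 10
First-order linear non-homogeneous.
Homogeneous solution: s_h(n) = A·(6)^n.
Try constant particular solution s_p = K: K = 6K + 6 ⇒ K = - \frac{6}{5}.
General: s(n) = A·(6)^n - \frac{6}{5}.
Apply s(0) = 10: A - \frac{6}{5} = 10 ⇒ A = \frac{56}{5}.
So s(n) = \frac{56 \cdot 6^{n}}{5} - \frac{6}{5}.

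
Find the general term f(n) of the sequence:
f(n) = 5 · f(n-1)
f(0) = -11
Pure geometric recurrence with ratio 5.
By induction f(n) = f(0) · (5)^n = - 11 \cdot 5^{n}.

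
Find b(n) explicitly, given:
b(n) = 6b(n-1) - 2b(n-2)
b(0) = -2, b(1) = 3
Characteristic equation: x² - 6x + 2 = 0.
Discriminant Δ = (6)² + 4·(-2) = 28.
Roots r₁,₂ = (6 ± √28)/2, so r₁ = \sqrt{7} + 3, r₂ = 3 - \sqrt{7}.
General solution: b(n) = A·r₁^n + B·r₂^n.
From the initial conditions, A + B = -2 and r₁A + r₂B = 3.
Since r₁ - r₂ = √28: A = (3 - (-2)r₂)/√28 = -1 + \frac{9 \sqrt{7}}{14}, and B = -2 - A = - \frac{9 \sqrt{7}}{14} - 1.
So b(n) = \left(-1 + \frac{9 \sqrt{7}}{14}\right)\left(\sqrt{7} + 3\right)^n + \left(- \frac{9 \sqrt{7}}{14} - 1\right)\left(3 - \sqrt{7}\right)^n.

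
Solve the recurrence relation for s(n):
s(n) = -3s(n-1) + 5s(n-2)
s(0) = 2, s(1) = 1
Characteristic equation: x² + 3x - 5 = 0.
Discriminant Δ = (-3)² + 4·(5) = 29.
Roots r₁,₂ = (-3 ± √29)/2, so r₁ = - \frac{3}{2} + \frac{\sqrt{29}}{2}, r₂ = - \frac{\sqrt{29}}{2} - \frac{3}{2}.
General solution: s(n) = A·r₁^n + B·r₂^n.
From the initial conditions, A + B = 2 and r₁A + r₂B = 1.
Since r₁ - r₂ = √29: A = (1 - (2)r₂)/√29 = \frac{4 \sqrt{29}}{29} + 1, and B = 2 - A = 1 - \frac{4 \sqrt{29}}{29}.
So s(n) = \left(\frac{4 \sqrt{29}}{29} + 1\right)\left(- \frac{3}{2} + \frac{\sqrt{29}}{2}\right)^n + \left(1 - \frac{4 \sqrt{29}}{29}\right)\left(- \frac{\sqrt{29}}{2} - \frac{3}{2}\right)^n.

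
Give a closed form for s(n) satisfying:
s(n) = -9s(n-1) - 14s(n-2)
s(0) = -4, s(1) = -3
Characteristic equation: x² + 9x + 14 = 0, which factors as (x - (-2))(x - (-7)) = 0.
Roots r₁ = -2, r₂ = -7 (distinct).
General solution: s(n) = A·(-2)^n + B·(-7)^n.
From s(0) = -4: A + B = -4.
From s(1) = -3: -2A - 7B = -3.
Solving: A = - \frac{31}{5}, B = \frac{11}{5}.
So s(n) = - \frac{31 \left(-2\right)^{n}}{5} + \frac{11 \left(-7\right)^{n}}{5}.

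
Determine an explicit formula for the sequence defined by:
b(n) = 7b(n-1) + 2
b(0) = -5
First-order linear non-homogeneous.
Homogeneous solution: b_h(n) = A·(7)^n.
Try constant particular solution b_p = K: K = 7K + 2 ⇒ K = - \frac{1}{3}.
General: b(n) = A·(7)^n - \frac{1}{3}.
Apply b(0) = -5: A - \frac{1}{3} = -5 ⇒ A = - \frac{14}{3}.
So b(n) = - \frac{14 \cdot 7^{n}}{3} - \frac{1}{3}.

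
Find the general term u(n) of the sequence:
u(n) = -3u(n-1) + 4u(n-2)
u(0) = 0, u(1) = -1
Characteristic equation: x² + 3x - 4 = 0, which factors as (x - (1))(x - (-4)) = 0.
Roots r₁ = 1, r₂ = -4 (distinct).
General solution: u(n) = A·(1)^n + B·(-4)^n.
From u(0) = 0: A + B = 0.
From u(1) = -1: A - 4B = -1.
Solving: A = - \frac{1}{5}, B = \frac{1}{5}.
So u(n) = \frac{\left(-4\right)^{n}}{5} - \frac{1}{5}.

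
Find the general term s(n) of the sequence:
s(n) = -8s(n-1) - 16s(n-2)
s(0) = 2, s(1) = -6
Characteristic equation: x² + 8x + 16 = 0, which is (x - (-4))².
Repeated root r = -4.
General solution: s(n) = (A + Bn)·(-4)^n.
From s(0) = 2: A = 2.
From s(1) = -6: (A + B)·(-4) = -6 ⇒ B = - \frac{1}{2}.
So s(n) = \left(2 - \frac{n}{2}\right) \cdot (-4)^n.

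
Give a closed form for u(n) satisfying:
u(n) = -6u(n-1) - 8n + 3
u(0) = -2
First-order linear with linear forcing.
Homogeneous solution: u_h(n) = A·(-6)^n.
Try particular u_p(n) = pn + q. Substituting:
  pn + q = -6(p(n-1) + q) - 8n + 3.
Matching the n-coefficient: p = -6p - 8 ⇒ p = - \frac{8}{7}.
Matching constants: q = 6p - 6q + 3 ⇒ q = - \frac{27}{49}.
General: u(n) = A·(-6)^n - \frac{8 n}{7} - \frac{27}{49}.
Apply u(0) = -2: A - \frac{27}{49} = -2 ⇒ A = - \frac{71}{49}.
So u(n) = - \frac{71 \left(-6\right)^{n}}{49} - \frac{8 n}{7} - \frac{27}{49}.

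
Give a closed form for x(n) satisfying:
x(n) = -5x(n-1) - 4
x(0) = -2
First-order linear non-homogeneous.
Homogeneous solution: x_h(n) = A·(-5)^n.
Try constant particular solution x_p = K: K = -5K - 4 ⇒ K = - \frac{2}{3}.
General: x(n) = A·(-5)^n - \frac{2}{3}.
Apply x(0) = -2: A - \frac{2}{3} = -2 ⇒ A = - \frac{4}{3}.
So x(n) = - \frac{4 \left(-5\right)^{n}}{3} - \frac{2}{3}.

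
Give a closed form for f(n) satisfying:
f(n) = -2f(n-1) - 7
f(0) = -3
First-order linear non-homogeneous.
Homogeneous solution: f_h(n) = A·(-2)^n.
Try constant particular solution f_p = K: K = -2K - 7 ⇒ K = - \frac{7}{3}.
General: f(n) = A·(-2)^n - \frac{7}{3}.
Apply f(0) = -3: A - \frac{7}{3} = -3 ⇒ A = - \frac{2}{3}.
So f(n) = - \frac{2 \left(-2\right)^{n}}{3} - \frac{7}{3}.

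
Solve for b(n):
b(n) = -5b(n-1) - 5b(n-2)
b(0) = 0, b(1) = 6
Characteristic equation: x² + 5x + 5 = 0.
Discriminant Δ = (-5)² + 4·(-5) = 5.
Roots r₁,₂ = (-5 ± √5)/2, so r₁ = - \frac{5}{2} + \frac{\sqrt{5}}{2}, r₂ = - \frac{5}{2} - \frac{\sqrt{5}}{2}.
General solution: b(n) = A·r₁^n + B·r₂^n.
From the initial conditions, A + B = 0 and r₁A + r₂B = 6.
Since r₁ - r₂ = √5: A = (6 - (0)r₂)/√5 = \frac{6 \sqrt{5}}{5}, and B = 0 - A = - \frac{6 \sqrt{5}}{5}.
So b(n) = \left(\frac{6 \sqrt{5}}{5}\right)\left(- \frac{5}{2} + \frac{\sqrt{5}}{2}\right)^n + \left(- \frac{6 \sqrt{5}}{5}\right)\left(- \frac{5}{2} - \frac{\sqrt{5}}{2}\right)^n.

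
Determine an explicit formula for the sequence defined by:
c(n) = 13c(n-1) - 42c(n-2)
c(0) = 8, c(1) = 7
Characteristic equation: x² - 13x + 42 = 0, which factors as (x - (7))(x - (6)) = 0.
Roots r₁ = 7, r₂ = 6 (distinct).
General solution: c(n) = A·(7)^n + B·(6)^n.
From c(0) = 8: A + B = 8.
From c(1) = 7: 7A + 6B = 7.
Solving: A = -41, B = 49.
So c(n) = 49 \cdot 6^{n} - 41 \cdot 7^{n}.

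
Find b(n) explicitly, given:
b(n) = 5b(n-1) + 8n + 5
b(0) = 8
First-order linear with linear forcing.
Homogeneous solution: b_h(n) = A·(5)^n.
Try particular b_p(n) = pn + q. Substituting:
  pn + q = 5(p(n-1) + q) + 8n + 5.
Matching the n-coefficient: p = 5p + 8 ⇒ p = -2.
Matching constants: q = -5p + 5q + 5 ⇒ q = - \frac{15}{4}.
General: b(n) = A·(5)^n - 2 n - \frac{15}{4}.
Apply b(0) = 8: A - \frac{15}{4} = 8 ⇒ A = \frac{47}{4}.
So b(n) = \frac{47 \cdot 5^{n}}{4} - 2 n - \frac{15}{4}.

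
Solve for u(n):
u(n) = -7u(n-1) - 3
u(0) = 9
First-order linear non-homogeneous.
Homogeneous solution: u_h(n) = A·(-7)^n.
Try constant particular solution u_p = K: K = -7K - 3 ⇒ K = - \frac{3}{8}.
General: u(n) = A·(-7)^n - \frac{3}{8}.
Apply u(0) = 9: A - \frac{3}{8} = 9 ⇒ A = \frac{75}{8}.
So u(n) = \frac{75 \left(-7\right)^{n}}{8} - \frac{3}{8}.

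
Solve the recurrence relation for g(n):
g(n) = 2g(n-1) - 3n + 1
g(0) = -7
First-order linear with linear forcing.
Homogeneous solution: g_h(n) = A·(2)^n.
Try particular g_p(n) = pn + q. Substituting:
  pn + q = 2(p(n-1) + q) - 3n + 1.
Matching the n-coefficient: p = 2p - 3 ⇒ p = 3.
Matching constants: q = -2p + 2q + 1 ⇒ q = 5.
General: g(n) = A·(2)^n + 3 n + 5.
Apply g(0) = -7: A + 5 = -7 ⇒ A = -12.
So g(n) = - 12 \cdot 2^{n} + 3 n + 5.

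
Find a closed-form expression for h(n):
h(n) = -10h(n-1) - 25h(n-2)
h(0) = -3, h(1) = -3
Characteristic equation: x² + 10x + 25 = 0, which is (x - (-5))².
Repeated root r = -5.
General solution: h(n) = (A + Bn)·(-5)^n.
From h(0) = -3: A = -3.
From h(1) = -3: (A + B)·(-5) = -3 ⇒ B = \frac{18}{5}.
So h(n) = \left(\frac{18 n}{5} - 3\right) \cdot (-5)^n.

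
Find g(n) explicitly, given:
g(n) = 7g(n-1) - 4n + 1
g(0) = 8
First-order linear with linear forcing.
Homogeneous solution: g_h(n) = A·(7)^n.
Try particular g_p(n) = pn + q. Substituting:
  pn + q = 7(p(n-1) + q) - 4n + 1.
Matching the n-coefficient: p = 7p - 4 ⇒ p = \frac{2}{3}.
Matching constants: q = -7p + 7q + 1 ⇒ q = \frac{11}{18}.
General: g(n) = A·(7)^n + \frac{2 n}{3} + \frac{11}{18}.
Apply g(0) = 8: A + \frac{11}{18} = 8 ⇒ A = \frac{133}{18}.
So g(n) = \frac{133 \cdot 7^{n}}{18} + \frac{2 n}{3} + \frac{11}{18}.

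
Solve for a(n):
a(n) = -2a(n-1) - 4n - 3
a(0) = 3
First-order linear with linear forcing.
Homogeneous solution: a_h(n) = A·(-2)^n.
Try particular a_p(n) = pn + q. Substituting:
  pn + q = -2(p(n-1) + q) - 4n - 3.
Matching the n-coefficient: p = -2p - 4 ⇒ p = - \frac{4}{3}.
Matching constants: q = 2p - 2q - 3 ⇒ q = - \frac{17}{9}.
General: a(n) = A·(-2)^n - \frac{4 n}{3} - \frac{17}{9}.
Apply a(0) = 3: A - \frac{17}{9} = 3 ⇒ A = \frac{44}{9}.
So a(n) = \frac{44 \left(-2\right)^{n}}{9} - \frac{4 n}{3} - \frac{17}{9}.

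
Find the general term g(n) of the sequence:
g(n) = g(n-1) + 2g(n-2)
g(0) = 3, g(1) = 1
Characteristic equation: x² - x - 2 = 0, which factors as (x - (-1))(x - (2)) = 0.
Roots r₁ = -1, r₂ = 2 (distinct).
General solution: g(n) = A·(-1)^n + B·(2)^n.
From g(0) = 3: A + B = 3.
From g(1) = 1: -A + 2B = 1.
Solving: A = \frac{5}{3}, B = \frac{4}{3}.
So g(n) = \frac{5 \left(-1\right)^{n}}{3} + \frac{4 \cdot 2^{n}}{3}.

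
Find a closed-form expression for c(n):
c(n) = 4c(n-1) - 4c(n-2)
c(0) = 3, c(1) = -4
Characteristic equation: x² - 4x + 4 = 0, which is (x - (2))².
Repeated root r = 2.
General solution: c(n) = (A + Bn)·(2)^n.
From c(0) = 3: A = 3.
From c(1) = -4: (A + B)·(2) = -4 ⇒ B = -5.
So c(n) = \left(3 - 5 n\right) \cdot (2)^n.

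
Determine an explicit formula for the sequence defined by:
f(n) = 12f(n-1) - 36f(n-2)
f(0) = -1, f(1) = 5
Characteristic equation: x² - 12x + 36 = 0, which is (x - (6))².
Repeated root r = 6.
General solution: f(n) = (A + Bn)·(6)^n.
From f(0) = -1: A = -1.
From f(1) = 5: (A + B)·(6) = 5 ⇒ B = \frac{11}{6}.
So f(n) = \left(\frac{11 n}{6} - 1\right) \cdot (6)^n.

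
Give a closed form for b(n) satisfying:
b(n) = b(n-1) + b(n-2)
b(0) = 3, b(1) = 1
Characteristic equation: x² - x - 1 = 0.
Discriminant Δ = (1)² + 4·(1) = 5.
Roots r₁,₂ = (1 ± √5)/2, so r₁ = \frac{1}{2} + \frac{\sqrt{5}}{2}, r₂ = \frac{1}{2} - \frac{\sqrt{5}}{2}.
General solution: b(n) = A·r₁^n + B·r₂^n.
From the initial conditions, A + B = 3 and r₁A + r₂B = 1.
Since r₁ - r₂ = √5: A = (1 - (3)r₂)/√5 = \frac{3}{2} - \frac{\sqrt{5}}{10}, and B = 3 - A = \frac{\sqrt{5}}{10} + \frac{3}{2}.
So b(n) = \left(\frac{3}{2} - \frac{\sqrt{5}}{10}\right)\left(\frac{1}{2} + \frac{\sqrt{5}}{2}\right)^n + \left(\frac{\sqrt{5}}{10} + \frac{3}{2}\right)\left(\frac{1}{2} - \frac{\sqrt{5}}{2}\right)^n.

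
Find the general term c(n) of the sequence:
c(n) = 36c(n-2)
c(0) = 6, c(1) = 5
Characteristic equation: x² - 36 = 0, which factors as (x - (-6))(x - (6)) = 0.
Roots r₁ = -6, r₂ = 6 (distinct).
General solution: c(n) = A·(-6)^n + B·(6)^n.
From c(0) = 6: A + B = 6.
From c(1) = 5: -6A + 6B = 5.
Solving: A = \frac{31}{12}, B = \frac{41}{12}.
So c(n) = \frac{31 \left(-6\right)^{n}}{12} + \frac{41 \cdot 6^{n}}{12}.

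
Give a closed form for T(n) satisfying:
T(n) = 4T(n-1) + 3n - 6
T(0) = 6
First-order linear with linear forcing.
Homogeneous solution: T_h(n) = A·(4)^n.
Try particular T_p(n) = pn + q. Substituting:
  pn + q = 4(p(n-1) + q) + 3n - 6.
Matching the n-coefficient: p = 4p + 3 ⇒ p = -1.
Matching constants: q = -4p + 4q - 6 ⇒ q = \frac{2}{3}.
General: T(n) = A·(4)^n - n + \frac{2}{3}.
Apply T(0) = 6: A + \frac{2}{3} = 6 ⇒ A = \frac{16}{3}.
So T(n) = \frac{16 \cdot 4^{n}}{3} - n + \frac{2}{3}.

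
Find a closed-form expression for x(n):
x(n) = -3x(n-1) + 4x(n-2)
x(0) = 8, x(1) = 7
Characteristic equation: x² + 3x - 4 = 0, which factors as (x - (1))(x - (-4)) = 0.
Roots r₁ = 1, r₂ = -4 (distinct).
General solution: x(n) = A·(1)^n + B·(-4)^n.
From x(0) = 8: A + B = 8.
From x(1) = 7: A - 4B = 7.
Solving: A = \frac{39}{5}, B = \frac{1}{5}.
So x(n) = \frac{\left(-4\right)^{n}}{5} + \frac{39}{5}.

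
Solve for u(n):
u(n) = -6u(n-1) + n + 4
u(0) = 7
First-order linear with linear forcing.
Homogeneous solution: u_h(n) = A·(-6)^n.
Try particular u_p(n) = pn + q. Substituting:
  pn + q = -6(p(n-1) + q) + n + 4.
Matching the n-coefficient: p = -6p + 1 ⇒ p = \frac{1}{7}.
Matching constants: q = 6p - 6q + 4 ⇒ q = \frac{34}{49}.
General: u(n) = A·(-6)^n + \frac{n}{7} + \frac{34}{49}.
Apply u(0) = 7: A + \frac{34}{49} = 7 ⇒ A = \frac{309}{49}.
So u(n) = \frac{309 \left(-6\right)^{n}}{49} + \frac{n}{7} + \frac{34}{49}.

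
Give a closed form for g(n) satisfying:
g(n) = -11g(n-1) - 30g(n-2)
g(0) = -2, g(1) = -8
Characteristic equation: x² + 11x + 30 = 0, which factors as (x - (-5))(x - (-6)) = 0.
Roots r₁ = -5, r₂ = -6 (distinct).
General solution: g(n) = A·(-5)^n + B·(-6)^n.
From g(0) = -2: A + B = -2.
From g(1) = -8: -5A - 6B = -8.
Solving: A = -20, B = 18.
So g(n) = - 20 \left(-5\right)^{n} + 18 \left(-6\right)^{n}.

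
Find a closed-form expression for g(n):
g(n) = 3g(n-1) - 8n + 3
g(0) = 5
First-order linear with linear forcing.
Homogeneous solution: g_h(n) = A·(3)^n.
Try particular g_p(n) = pn + q. Substituting:
  pn + q = 3(p(n-1) + q) - 8n + 3.
Matching the n-coefficient: p = 3p - 8 ⇒ p = 4.
Matching constants: q = -3p + 3q + 3 ⇒ q = \frac{9}{2}.
General: g(n) = A·(3)^n + 4 n + \frac{9}{2}.
Apply g(0) = 5: A + \frac{9}{2} = 5 ⇒ A = \frac{1}{2}.
So g(n) = \frac{3^{n}}{2} + 4 n + \frac{9}{2}.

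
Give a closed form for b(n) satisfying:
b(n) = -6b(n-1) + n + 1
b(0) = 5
First-order linear with linear forcing.
Homogeneous solution: b_h(n) = A·(-6)^n.
Try particular b_p(n) = pn + q. Substituting:
  pn + q = -6(p(n-1) + q) + n + 1.
Matching the n-coefficient: p = -6p + 1 ⇒ p = \frac{1}{7}.
Matching constants: q = 6p - 6q + 1 ⇒ q = \frac{13}{49}.
General: b(n) = A·(-6)^n + \frac{n}{7} + \frac{13}{49}.
Apply b(0) = 5: A + \frac{13}{49} = 5 ⇒ A = \frac{232}{49}.
So b(n) = \frac{232 \left(-6\right)^{n}}{49} + \frac{n}{7} + \frac{13}{49}.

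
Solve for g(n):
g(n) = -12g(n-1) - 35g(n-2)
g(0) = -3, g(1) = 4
Characteristic equation: x² + 12x + 35 = 0, which factors as (x - (-5))(x - (-7)) = 0.
Roots r₁ = -5, r₂ = -7 (distinct).
General solution: g(n) = A·(-5)^n + B·(-7)^n.
From g(0) = -3: A + B = -3.
From g(1) = 4: -5A - 7B = 4.
Solving: A = - \frac{17}{2}, B = \frac{11}{2}.
So g(n) = - \frac{17 \left(-5\right)^{n}}{2} + \frac{11 \left(-7\right)^{n}}{2}.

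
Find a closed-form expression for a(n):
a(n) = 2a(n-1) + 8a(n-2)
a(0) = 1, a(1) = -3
Characteristic equation: x² - 2x - 8 = 0, which factors as (x - (-2))(x - (4)) = 0.
Roots r₁ = -2, r₂ = 4 (distinct).
General solution: a(n) = A·(-2)^n + B·(4)^n.
From a(0) = 1: A + B = 1.
From a(1) = -3: -2A + 4B = -3.
Solving: A = \frac{7}{6}, B = - \frac{1}{6}.
So a(n) = \frac{7 \left(-2\right)^{n}}{6} - \frac{4^{n}}{6}.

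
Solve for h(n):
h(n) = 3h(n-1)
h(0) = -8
This is a homogeneous first-order recurrence with ratio 3.
By induction h(n) = h(0) · (3)^n = - 8 \cdot 3^{n}.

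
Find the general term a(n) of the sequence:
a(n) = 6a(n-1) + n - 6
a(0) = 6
First-order linear with linear forcing.
Homogeneous solution: a_h(n) = A·(6)^n.
Try particular a_p(n) = pn + q. Substituting:
  pn + q = 6(p(n-1) + q) + n - 6.
Matching the n-coefficient: p = 6p + 1 ⇒ p = - \frac{1}{5}.
Matching constants: q = -6p + 6q - 6 ⇒ q = \frac{24}{25}.
General: a(n) = A·(6)^n - \frac{n}{5} + \frac{24}{25}.
Apply a(0) = 6: A + \frac{24}{25} = 6 ⇒ A = \frac{126}{25}.
So a(n) = \frac{126 \cdot 6^{n}}{25} - \frac{n}{5} + \frac{24}{25}.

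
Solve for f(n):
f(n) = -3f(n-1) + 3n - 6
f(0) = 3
First-order linear with linear forcing.
Homogeneous solution: f_h(n) = A·(-3)^n.
Try particular f_p(n) = pn + q. Substituting:
  pn + q = -3(p(n-1) + q) + 3n - 6.
Matching the n-coefficient: p = -3p + 3 ⇒ p = \frac{3}{4}.
Matching constants: q = 3p - 3q - 6 ⇒ q = - \frac{15}{16}.
General: f(n) = A·(-3)^n + \frac{3 n}{4} - \frac{15}{16}.
Apply f(0) = 3: A - \frac{15}{16} = 3 ⇒ A = \frac{63}{16}.
So f(n) = \frac{63 \left(-3\right)^{n}}{16} + \frac{3 n}{4} - \frac{15}{16}.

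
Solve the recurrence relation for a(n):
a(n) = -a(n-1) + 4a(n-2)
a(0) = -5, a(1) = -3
Characteristic equation: x² + x - 4 = 0.
Discriminant Δ = (-1)² + 4·(4) = 17.
Roots r₁,₂ = (-1 ± √17)/2, so r₁ = - \frac{1}{2} + \frac{\sqrt{17}}{2}, r₂ = - \frac{\sqrt{17}}{2} - \frac{1}{2}.
General solution: a(n) = A·r₁^n + B·r₂^n.
From the initial conditions, A + B = -5 and r₁A + r₂B = -3.
Since r₁ - r₂ = √17: A = (-3 - (-5)r₂)/√17 = - \frac{5}{2} - \frac{11 \sqrt{17}}{34}, and B = -5 - A = - \frac{5}{2} + \frac{11 \sqrt{17}}{34}.
So a(n) = \left(- \frac{5}{2} - \frac{11 \sqrt{17}}{34}\right)\left(- \frac{1}{2} + \frac{\sqrt{17}}{2}\right)^n + \left(- \frac{5}{2} + \frac{11 \sqrt{17}}{34}\right)\left(- \frac{\sqrt{17}}{2} - \frac{1}{2}\right)^n.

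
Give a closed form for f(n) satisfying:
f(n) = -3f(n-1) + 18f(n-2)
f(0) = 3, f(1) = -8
Characteristic equation: x² + 3x - 18 = 0, which factors as (x - (-6))(x - (3)) = 0.
Roots r₁ = -6, r₂ = 3 (distinct).
General solution: f(n) = A·(-6)^n + B·(3)^n.
From f(0) = 3: A + B = 3.
From f(1) = -8: -6A + 3B = -8.
Solving: A = \frac{17}{9}, B = \frac{10}{9}.
So f(n) = \frac{17 \left(-6\right)^{n}}{9} + \frac{10 \cdot 3^{n}}{9}.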